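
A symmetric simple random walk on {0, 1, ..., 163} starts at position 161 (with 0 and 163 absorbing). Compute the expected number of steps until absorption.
E[τ | X_0 = 161] = 322

Let v_k = E[τ | X_0 = k]. Boundary: v_0 = v_163 = 0. Recurrence: v_k = 1 + (v_{k-1} + v_{k+1})/2 for 1 ≤ k ≤ 162. The particular solution to v_k − (v_{k-1} + v_{k+1})/2 = 1 is v_k = −k^2. Adding homogeneous solution A + B k and matching boundaries gives v_k = k (163 − k). Substituting k = 161: v_161 = 161 · 2 = 322.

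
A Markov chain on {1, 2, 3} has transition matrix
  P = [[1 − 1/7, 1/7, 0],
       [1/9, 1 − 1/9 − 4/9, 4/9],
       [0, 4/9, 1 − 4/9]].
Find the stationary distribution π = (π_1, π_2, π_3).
π = (7/25, 9/25, 9/25)

This is a birth-death chain on three states, which satisfies detailed balance: π_1 · P_{12} = π_2 · P_{21} and π_2 · P_{23} = π_3 · P_{32}.
From π_1 · 1/7 = π_2 · 1/9: π_2/π_1 = (1/7)/(1/9) = 9/7.
From π_2 · 4/9 = π_3 · 4/9: π_3/π_2 = (4/9)/(4/9) = 1.
Take π_1 proportional to 1; then unnormalized π = (1, 9/7, 9/7). Normalize by dividing by the sum 25/7:
  π = (7/25, 9/25, 9/25).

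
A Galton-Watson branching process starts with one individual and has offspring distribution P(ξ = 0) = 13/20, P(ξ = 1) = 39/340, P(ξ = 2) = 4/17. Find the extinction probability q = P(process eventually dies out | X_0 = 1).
q = 1

Mean offspring μ = 0·13/20 + 1·39/340 + 2·4/17 = 199/340 ≤ 1. For μ ≤ 1 with offspring not concentrated at 1, the Galton-Watson process goes extinct almost surely, so q = 1.
(Algebraic check: The pgf is f(s) = 13/20 + 39/340·s + 4/17·s². The extinction probability q is the smallest fixed point of f in [0, 1]. Setting s = f(s):
  4/17·s² + (39/340 − 1)·s + 13/20 = 0
  4/17·s² − (13/20 + 4/17)·s + 13/20 = 0
which factors as (s − 1)·(4/17·s − 13/20) = 0, giving roots s = 1 and s = (13/20)/(4/17) = 221/80. Since 221/80 ≥ 1, the smallest root in [0, 1] is s = 1.)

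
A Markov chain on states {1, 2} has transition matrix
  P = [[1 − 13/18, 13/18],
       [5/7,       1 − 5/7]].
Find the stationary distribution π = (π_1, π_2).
π_1 = 90/181, π_2 = 91/181

Solve πP = π with π_1 + π_2 = 1. From πP = π: π_1 · (1 − 13/18) + π_2 · 5/7 = π_1 ⇒ π_2 · 5/7 = π_1 · 13/18 ⇒ π_2/π_1 = (13/18)/(5/7) = 91/90. Together with π_1 + π_2 = 1:
  π_1 = (5/7)/(13/18 + 5/7) = (5/7)/(181/126) = 90/181,
  π_2 = (13/18)/(13/18 + 5/7) = (13/18)/(181/126) = 91/181.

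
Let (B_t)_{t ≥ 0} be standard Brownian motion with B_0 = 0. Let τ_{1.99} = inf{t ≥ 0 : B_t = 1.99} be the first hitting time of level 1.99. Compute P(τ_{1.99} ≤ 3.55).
P(τ_{1.99} ≤ 3.55) = 2(1 − Φ(1.99/√3.55)) = 2(1 − Φ(1.0562)) ≈ 0.2909

By the reflection principle for standard BM, P(τ_b ≤ t) = 2 · P(B_t ≥ b). Since B_t ~ N(0, t), P(B_t ≥ 1.99) = 1 − Φ(1.99/√t) = 1 − Φ(1.99/√3.55) = 1 − Φ(1.0562) ≈ 0.14544. Doubling: P(τ_{1.99} ≤ 3.55) ≈ 2 · 0.14544 = 0.29088 ≈ 0.2909.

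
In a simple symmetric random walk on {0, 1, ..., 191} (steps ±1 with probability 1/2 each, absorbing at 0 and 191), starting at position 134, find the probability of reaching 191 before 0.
P(hit 191 before 0) = 134/191

Let u_k = P(hit 191 before 0 | start at k). Then u_0 = 0, u_191 = 1, and u_k = u_{k-1}/2 + u_{k+1}/2 for 1 ≤ k ≤ 190. This harmonic recurrence is solved by u_k = k/191, giving u_134 = 134/191.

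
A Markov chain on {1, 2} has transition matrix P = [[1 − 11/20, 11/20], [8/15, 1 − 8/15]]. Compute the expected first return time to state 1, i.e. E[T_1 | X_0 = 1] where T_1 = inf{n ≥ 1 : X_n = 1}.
E[T_1 | X_0 = 1] = 1/π_1 = 65/32

For an irreducible recurrent Markov chain with stationary distribution π, E[T_i | X_0 = i] = 1/π_i (Kac's formula). Here π_1 = (8/15)/(11/20 + 8/15) = (8/15)/(13/12) = 32/65, so E[T_1 | X_0 = 1] = 1/π_1 = (11/20 + 8/15)/(8/15) = (13/12)/(8/15) = 65/32.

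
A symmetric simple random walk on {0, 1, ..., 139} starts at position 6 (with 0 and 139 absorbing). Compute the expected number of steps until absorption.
E[τ | X_0 = 6] = 798

Let v_k = E[τ | X_0 = k]. Boundary: v_0 = v_139 = 0. Recurrence: v_k = 1 + (v_{k-1} + v_{k+1})/2 for 1 ≤ k ≤ 138. The particular solution to v_k − (v_{k-1} + v_{k+1})/2 = 1 is v_k = −k^2. Adding homogeneous solution A + B k and matching boundaries gives v_k = k (139 − k). Substituting k = 6: v_6 = 6 · 133 = 798.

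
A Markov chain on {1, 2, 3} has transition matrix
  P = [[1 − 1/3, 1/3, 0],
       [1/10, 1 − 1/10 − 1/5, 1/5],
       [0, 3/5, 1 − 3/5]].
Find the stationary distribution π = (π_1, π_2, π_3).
π = (9/49, 30/49, 10/49)

This is a birth-death chain on three states, which satisfies detailed balance: π_1 · P_{12} = π_2 · P_{21} and π_2 · P_{23} = π_3 · P_{32}.
From π_1 · 1/3 = π_2 · 1/10: π_2/π_1 = (1/3)/(1/10) = 10/3.
From π_2 · 1/5 = π_3 · 3/5: π_3/π_2 = (1/5)/(3/5) = 1/3.
Take π_1 proportional to 1; then unnormalized π = (1, 10/3, 10/9). Normalize by dividing by the sum 49/9:
  π = (9/49, 30/49, 10/49).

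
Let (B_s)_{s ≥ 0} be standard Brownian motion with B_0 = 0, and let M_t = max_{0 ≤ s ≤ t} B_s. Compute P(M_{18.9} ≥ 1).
P(M_{18.9} ≥ 1) = 2·P(B_{18.9} ≥ 1) = 2(1 − Φ(1/√18.9)) ≈ 0.8181

By the reflection principle for Brownian motion, P(M_t ≥ a) = 2 · P(B_t ≥ a) for a ≥ 0. Since B_t ~ N(0, t), P(B_t ≥ 1) = 1 − Φ(1/√t) = 1 − Φ(1/√18.9) = 1 − Φ(0.2300). So
  P(M_{18.9} ≥ 1) = 2(1 − Φ(0.2300)) ≈ 0.8181.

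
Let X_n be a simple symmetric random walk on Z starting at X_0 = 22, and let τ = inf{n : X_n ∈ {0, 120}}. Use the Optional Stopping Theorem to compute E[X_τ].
E[X_τ] = 22

X_n is a martingale and τ is a bounded-mean stopping time (indeed τ is finite a.s. with bounded expectation since the walk is in a bounded region). By the OST, E[X_τ] = E[X_0] = 22. Equivalently: E[X_τ] = 120 · P(hit 120 first) + 0 · P(hit 0 first) = 120 · (22/120) = 22.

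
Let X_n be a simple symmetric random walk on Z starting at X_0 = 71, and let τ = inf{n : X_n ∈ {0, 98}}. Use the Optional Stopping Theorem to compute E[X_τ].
E[X_τ] = 71

X_n is a martingale and τ is a bounded-mean stopping time (indeed τ is finite a.s. with bounded expectation since the walk is in a bounded region). By the OST, E[X_τ] = E[X_0] = 71. Equivalently: E[X_τ] = 98 · P(hit 98 first) + 0 · P(hit 0 first) = 98 · (71/98) = 71.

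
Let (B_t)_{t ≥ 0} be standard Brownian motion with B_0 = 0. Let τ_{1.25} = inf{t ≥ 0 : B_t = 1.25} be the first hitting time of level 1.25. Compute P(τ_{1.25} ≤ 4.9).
P(τ_{1.25} ≤ 4.9) = 2(1 − Φ(1.25/√4.9)) = 2(1 − Φ(0.5647)) ≈ 0.5723

By the reflection principle for standard BM, P(τ_b ≤ t) = 2 · P(B_t ≥ b). Since B_t ~ N(0, t), P(B_t ≥ 1.25) = 1 − Φ(1.25/√t) = 1 − Φ(1.25/√4.9) = 1 − Φ(0.5647) ≈ 0.28614. Doubling: P(τ_{1.25} ≤ 4.9) ≈ 2 · 0.28614 = 0.57228 ≈ 0.5723.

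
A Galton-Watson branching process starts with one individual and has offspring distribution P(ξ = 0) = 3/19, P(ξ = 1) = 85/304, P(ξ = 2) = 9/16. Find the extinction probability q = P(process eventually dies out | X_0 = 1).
q = 16/57

The pgf is f(s) = 3/19 + 85/304·s + 9/16·s². The extinction probability q is the smallest fixed point of f in [0, 1]. Setting s = f(s):
  9/16·s² + (85/304 − 1)·s + 3/19 = 0
  9/16·s² − (3/19 + 9/16)·s + 3/19 = 0
which factors as (s − 1)·(9/16·s − 3/19) = 0, giving roots s = 1 and s = (3/19)/(9/16) = 16/57.
Mean offspring μ = 85/304 + 2·9/16 = 427/304 > 1 (supercritical), so q < 1. The extinction probability is the smaller root: q = (3/19)/(9/16) = 16/57.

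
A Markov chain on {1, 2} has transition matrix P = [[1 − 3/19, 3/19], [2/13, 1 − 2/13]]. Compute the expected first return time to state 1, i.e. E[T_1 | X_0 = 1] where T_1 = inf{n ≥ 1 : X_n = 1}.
E[T_1 | X_0 = 1] = 1/π_1 = 77/38

For an irreducible recurrent Markov chain with stationary distribution π, E[T_i | X_0 = i] = 1/π_i (Kac's formula). Here π_1 = (2/13)/(3/19 + 2/13) = (2/13)/(77/247) = 38/77, so E[T_1 | X_0 = 1] = 1/π_1 = (3/19 + 2/13)/(2/13) = (77/247)/(2/13) = 77/38.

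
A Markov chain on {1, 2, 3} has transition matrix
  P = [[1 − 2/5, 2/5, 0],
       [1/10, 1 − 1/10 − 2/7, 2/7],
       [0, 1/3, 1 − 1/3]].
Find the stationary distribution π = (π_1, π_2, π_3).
π = (7/59, 28/59, 24/59)

This is a birth-death chain on three states, which satisfies detailed balance: π_1 · P_{12} = π_2 · P_{21} and π_2 · P_{23} = π_3 · P_{32}.
From π_1 · 2/5 = π_2 · 1/10: π_2/π_1 = (2/5)/(1/10) = 4.
From π_2 · 2/7 = π_3 · 1/3: π_3/π_2 = (2/7)/(1/3) = 6/7.
Take π_1 proportional to 1; then unnormalized π = (1, 4, 24/7). Normalize by dividing by the sum 59/7:
  π = (7/59, 28/59, 24/59).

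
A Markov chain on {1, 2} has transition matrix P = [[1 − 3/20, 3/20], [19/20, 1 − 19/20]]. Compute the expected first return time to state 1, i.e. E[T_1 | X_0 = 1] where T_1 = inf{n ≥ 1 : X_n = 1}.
E[T_1 | X_0 = 1] = 1/π_1 = 22/19

For an irreducible recurrent Markov chain with stationary distribution π, E[T_i | X_0 = i] = 1/π_i (Kac's formula). Here π_1 = (19/20)/(3/20 + 19/20) = (19/20)/(11/10) = 19/22, so E[T_1 | X_0 = 1] = 1/π_1 = (3/20 + 19/20)/(19/20) = (11/10)/(19/20) = 22/19.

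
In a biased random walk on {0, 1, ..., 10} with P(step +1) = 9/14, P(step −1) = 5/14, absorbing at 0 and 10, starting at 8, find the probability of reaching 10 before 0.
P(hit 10 before 0) = (1 − (5/9)^8) / (1 − (5/9)^10) = 61698996/62089621

Let u_k denote P(reach 10 before 0 | start at k). Boundary: u_0 = 0, u_10 = 1. Recurrence: u_k = 9/14·u_{k+1} + 5/14·u_{k-1} for 1 ≤ k ≤ 9. Try u_k = A + B·r^k with r = q/p = (5/14)/(9/14) = 5/9. Substitution satisfies the recurrence; boundary conditions give:
  u_k = (1 − r^k) / (1 − r^N) = (1 − (5/9)^8) / (1 − (5/9)^10) = 61698996/62089621.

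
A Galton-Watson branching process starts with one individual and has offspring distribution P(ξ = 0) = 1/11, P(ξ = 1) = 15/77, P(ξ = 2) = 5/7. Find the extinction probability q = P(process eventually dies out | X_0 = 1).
q = 7/55

The pgf is f(s) = 1/11 + 15/77·s + 5/7·s². The extinction probability q is the smallest fixed point of f in [0, 1]. Setting s = f(s):
  5/7·s² + (15/77 − 1)·s + 1/11 = 0
  5/7·s² − (1/11 + 5/7)·s + 1/11 = 0
which factors as (s − 1)·(5/7·s − 1/11) = 0, giving roots s = 1 and s = (1/11)/(5/7) = 7/55.
Mean offspring μ = 15/77 + 2·5/7 = 125/77 > 1 (supercritical), so q < 1. The extinction probability is the smaller root: q = (1/11)/(5/7) = 7/55.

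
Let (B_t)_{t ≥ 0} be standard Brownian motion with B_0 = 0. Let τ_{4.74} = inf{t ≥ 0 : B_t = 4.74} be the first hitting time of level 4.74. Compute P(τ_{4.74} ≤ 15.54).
P(τ_{4.74} ≤ 15.54) = 2(1 − Φ(4.74/√15.54)) = 2(1 − Φ(1.2024)) ≈ 0.2292

By the reflection principle for standard BM, P(τ_b ≤ t) = 2 · P(B_t ≥ b). Since B_t ~ N(0, t), P(B_t ≥ 4.74) = 1 − Φ(4.74/√t) = 1 − Φ(4.74/√15.54) = 1 − Φ(1.2024) ≈ 0.11460. Doubling: P(τ_{4.74} ≤ 15.54) ≈ 2 · 0.11460 = 0.22920 ≈ 0.2292.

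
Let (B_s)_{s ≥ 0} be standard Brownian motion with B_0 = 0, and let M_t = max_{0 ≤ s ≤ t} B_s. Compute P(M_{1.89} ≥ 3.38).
P(M_{1.89} ≥ 3.38) = 2·P(B_{1.89} ≥ 3.38) = 2(1 − Φ(3.38/√1.89)) ≈ 0.0139

By the reflection principle for Brownian motion, P(M_t ≥ a) = 2 · P(B_t ≥ a) for a ≥ 0. Since B_t ~ N(0, t), P(B_t ≥ 3.38) = 1 − Φ(3.38/√t) = 1 − Φ(3.38/√1.89) = 1 − Φ(2.4586). So
  P(M_{1.89} ≥ 3.38) = 2(1 − Φ(2.4586)) ≈ 0.0139.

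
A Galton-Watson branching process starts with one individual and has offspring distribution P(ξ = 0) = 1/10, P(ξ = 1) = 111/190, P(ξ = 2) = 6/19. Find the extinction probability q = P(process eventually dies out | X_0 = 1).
q = 19/60

The pgf is f(s) = 1/10 + 111/190·s + 6/19·s². The extinction probability q is the smallest fixed point of f in [0, 1]. Setting s = f(s):
  6/19·s² + (111/190 − 1)·s + 1/10 = 0
  6/19·s² − (1/10 + 6/19)·s + 1/10 = 0
which factors as (s − 1)·(6/19·s − 1/10) = 0, giving roots s = 1 and s = (1/10)/(6/19) = 19/60.
Mean offspring μ = 111/190 + 2·6/19 = 231/190 > 1 (supercritical), so q < 1. The extinction probability is the smaller root: q = (1/10)/(6/19) = 19/60.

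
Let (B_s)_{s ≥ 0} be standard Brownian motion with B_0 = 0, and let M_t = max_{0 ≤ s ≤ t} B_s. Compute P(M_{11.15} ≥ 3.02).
P(M_{11.15} ≥ 3.02) = 2·P(B_{11.15} ≥ 3.02) = 2(1 − Φ(3.02/√11.15)) ≈ 0.3658

By the reflection principle for Brownian motion, P(M_t ≥ a) = 2 · P(B_t ≥ a) for a ≥ 0. Since B_t ~ N(0, t), P(B_t ≥ 3.02) = 1 − Φ(3.02/√t) = 1 − Φ(3.02/√11.15) = 1 − Φ(0.9044). So
  P(M_{11.15} ≥ 3.02) = 2(1 − Φ(0.9044)) ≈ 0.3658.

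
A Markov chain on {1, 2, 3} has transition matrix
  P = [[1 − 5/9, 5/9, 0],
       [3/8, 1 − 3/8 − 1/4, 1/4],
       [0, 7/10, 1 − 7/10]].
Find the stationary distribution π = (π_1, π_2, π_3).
π = (189/569, 280/569, 100/569)

This is a birth-death chain on three states, which satisfies detailed balance: π_1 · P_{12} = π_2 · P_{21} and π_2 · P_{23} = π_3 · P_{32}.
From π_1 · 5/9 = π_2 · 3/8: π_2/π_1 = (5/9)/(3/8) = 40/27.
From π_2 · 1/4 = π_3 · 7/10: π_3/π_2 = (1/4)/(7/10) = 5/14.
Take π_1 proportional to 1; then unnormalized π = (1, 40/27, 100/189). Normalize by dividing by the sum 569/189:
  π = (189/569, 280/569, 100/569).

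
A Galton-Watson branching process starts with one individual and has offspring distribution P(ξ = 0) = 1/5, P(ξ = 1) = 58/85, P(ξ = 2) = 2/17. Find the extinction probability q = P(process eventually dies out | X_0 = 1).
q = 1

Mean offspring μ = 0·1/5 + 1·58/85 + 2·2/17 = 78/85 ≤ 1. For μ ≤ 1 with offspring not concentrated at 1, the Galton-Watson process goes extinct almost surely, so q = 1.
(Algebraic check: The pgf is f(s) = 1/5 + 58/85·s + 2/17·s². The extinction probability q is the smallest fixed point of f in [0, 1]. Setting s = f(s):
  2/17·s² + (58/85 − 1)·s + 1/5 = 0
  2/17·s² − (1/5 + 2/17)·s + 1/5 = 0
which factors as (s − 1)·(2/17·s − 1/5) = 0, giving roots s = 1 and s = (1/5)/(2/17) = 17/10. Since 17/10 ≥ 1, the smallest root in [0, 1] is s = 1.)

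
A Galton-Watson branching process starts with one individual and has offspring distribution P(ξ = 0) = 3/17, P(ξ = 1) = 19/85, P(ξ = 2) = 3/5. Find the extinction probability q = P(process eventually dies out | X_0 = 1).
q = 5/17

The pgf is f(s) = 3/17 + 19/85·s + 3/5·s². The extinction probability q is the smallest fixed point of f in [0, 1]. Setting s = f(s):
  3/5·s² + (19/85 − 1)·s + 3/17 = 0
  3/5·s² − (3/17 + 3/5)·s + 3/17 = 0
which factors as (s − 1)·(3/5·s − 3/17) = 0, giving roots s = 1 and s = (3/17)/(3/5) = 5/17.
Mean offspring μ = 19/85 + 2·3/5 = 121/85 > 1 (supercritical), so q < 1. The extinction probability is the smaller root: q = (3/17)/(3/5) = 5/17.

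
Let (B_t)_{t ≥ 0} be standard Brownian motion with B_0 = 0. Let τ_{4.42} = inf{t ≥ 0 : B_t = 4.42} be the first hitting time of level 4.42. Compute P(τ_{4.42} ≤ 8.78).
P(τ_{4.42} ≤ 8.78) = 2(1 − Φ(4.42/√8.78)) = 2(1 − Φ(1.4917)) ≈ 0.1358

By the reflection principle for standard BM, P(τ_b ≤ t) = 2 · P(B_t ≥ b). Since B_t ~ N(0, t), P(B_t ≥ 4.42) = 1 − Φ(4.42/√t) = 1 − Φ(4.42/√8.78) = 1 − Φ(1.4917) ≈ 0.06789. Doubling: P(τ_{4.42} ≤ 8.78) ≈ 2 · 0.06789 = 0.13578 ≈ 0.1358.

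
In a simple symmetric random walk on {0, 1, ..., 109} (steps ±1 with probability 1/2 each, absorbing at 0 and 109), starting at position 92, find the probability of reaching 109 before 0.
P(hit 109 before 0) = 92/109

Let u_k = P(hit 109 before 0 | start at k). Then u_0 = 0, u_109 = 1, and u_k = u_{k-1}/2 + u_{k+1}/2 for 1 ≤ k ≤ 108. This harmonic recurrence is solved by u_k = k/109, giving u_92 = 92/109.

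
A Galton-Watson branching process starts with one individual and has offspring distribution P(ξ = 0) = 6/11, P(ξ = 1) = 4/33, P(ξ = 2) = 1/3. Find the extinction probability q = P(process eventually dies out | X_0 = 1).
q = 1

Mean offspring μ = 0·6/11 + 1·4/33 + 2·1/3 = 26/33 ≤ 1. For μ ≤ 1 with offspring not concentrated at 1, the Galton-Watson process goes extinct almost surely, so q = 1.
(Algebraic check: The pgf is f(s) = 6/11 + 4/33·s + 1/3·s². The extinction probability q is the smallest fixed point of f in [0, 1]. Setting s = f(s):
  1/3·s² + (4/33 − 1)·s + 6/11 = 0
  1/3·s² − (6/11 + 1/3)·s + 6/11 = 0
which factors as (s − 1)·(1/3·s − 6/11) = 0, giving roots s = 1 and s = (6/11)/(1/3) = 18/11. Since 18/11 ≥ 1, the smallest root in [0, 1] is s = 1.)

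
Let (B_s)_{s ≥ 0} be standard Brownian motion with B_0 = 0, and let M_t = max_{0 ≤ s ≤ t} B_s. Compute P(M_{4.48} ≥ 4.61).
P(M_{4.48} ≥ 4.61) = 2·P(B_{4.48} ≥ 4.61) = 2(1 − Φ(4.61/√4.48)) ≈ 0.0294

By the reflection principle for Brownian motion, P(M_t ≥ a) = 2 · P(B_t ≥ a) for a ≥ 0. Since B_t ~ N(0, t), P(B_t ≥ 4.61) = 1 − Φ(4.61/√t) = 1 − Φ(4.61/√4.48) = 1 − Φ(2.1780). So
  P(M_{4.48} ≥ 4.61) = 2(1 − Φ(2.1780)) ≈ 0.0294.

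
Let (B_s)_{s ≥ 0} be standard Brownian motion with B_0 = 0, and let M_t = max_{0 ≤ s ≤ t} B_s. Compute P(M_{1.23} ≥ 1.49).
P(M_{1.23} ≥ 1.49) = 2·P(B_{1.23} ≥ 1.49) = 2(1 − Φ(1.49/√1.23)) ≈ 0.1791

By the reflection principle for Brownian motion, P(M_t ≥ a) = 2 · P(B_t ≥ a) for a ≥ 0. Since B_t ~ N(0, t), P(B_t ≥ 1.49) = 1 − Φ(1.49/√t) = 1 − Φ(1.49/√1.23) = 1 − Φ(1.3435). So
  P(M_{1.23} ≥ 1.49) = 2(1 − Φ(1.3435)) ≈ 0.1791.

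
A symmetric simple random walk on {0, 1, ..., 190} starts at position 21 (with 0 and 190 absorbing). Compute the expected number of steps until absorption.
E[τ | X_0 = 21] = 3549

Let v_k = E[τ | X_0 = k]. Boundary: v_0 = v_190 = 0. Recurrence: v_k = 1 + (v_{k-1} + v_{k+1})/2 for 1 ≤ k ≤ 189. The particular solution to v_k − (v_{k-1} + v_{k+1})/2 = 1 is v_k = −k^2. Adding homogeneous solution A + B k and matching boundaries gives v_k = k (190 − k). Substituting k = 21: v_21 = 21 · 169 = 3549.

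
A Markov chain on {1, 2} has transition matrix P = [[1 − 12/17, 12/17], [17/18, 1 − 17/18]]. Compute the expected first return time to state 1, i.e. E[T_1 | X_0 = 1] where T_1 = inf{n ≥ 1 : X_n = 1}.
E[T_1 | X_0 = 1] = 1/π_1 = 505/289

For an irreducible recurrent Markov chain with stationary distribution π, E[T_i | X_0 = i] = 1/π_i (Kac's formula). Here π_1 = (17/18)/(12/17 + 17/18) = (17/18)/(505/306) = 289/505, so E[T_1 | X_0 = 1] = 1/π_1 = (12/17 + 17/18)/(17/18) = (505/306)/(17/18) = 505/289.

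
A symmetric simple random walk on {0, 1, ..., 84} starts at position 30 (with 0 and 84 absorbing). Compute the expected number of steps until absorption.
E[τ | X_0 = 30] = 1620

Let v_k = E[τ | X_0 = k]. Boundary: v_0 = v_84 = 0. Recurrence: v_k = 1 + (v_{k-1} + v_{k+1})/2 for 1 ≤ k ≤ 83. The particular solution to v_k − (v_{k-1} + v_{k+1})/2 = 1 is v_k = −k^2. Adding homogeneous solution A + B k and matching boundaries gives v_k = k (84 − k). Substituting k = 30: v_30 = 30 · 54 = 1620.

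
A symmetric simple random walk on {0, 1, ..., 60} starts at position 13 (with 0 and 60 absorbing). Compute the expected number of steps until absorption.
E[τ | X_0 = 13] = 611

Let v_k = E[τ | X_0 = k]. Boundary: v_0 = v_60 = 0. Recurrence: v_k = 1 + (v_{k-1} + v_{k+1})/2 for 1 ≤ k ≤ 59. The particular solution to v_k − (v_{k-1} + v_{k+1})/2 = 1 is v_k = −k^2. Adding homogeneous solution A + B k and matching boundaries gives v_k = k (60 − k). Substituting k = 13: v_13 = 13 · 47 = 611.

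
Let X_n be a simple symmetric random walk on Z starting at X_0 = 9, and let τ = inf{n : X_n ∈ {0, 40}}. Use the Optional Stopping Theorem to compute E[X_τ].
E[X_τ] = 9

X_n is a martingale and τ is a bounded-mean stopping time (indeed τ is finite a.s. with bounded expectation since the walk is in a bounded region). By the OST, E[X_τ] = E[X_0] = 9. Equivalently: E[X_τ] = 40 · P(hit 40 first) + 0 · P(hit 0 first) = 40 · (9/40) = 9.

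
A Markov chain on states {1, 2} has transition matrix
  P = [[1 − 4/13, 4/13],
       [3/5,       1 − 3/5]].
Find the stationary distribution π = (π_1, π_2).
π_1 = 39/59, π_2 = 20/59

Solve πP = π with π_1 + π_2 = 1. From πP = π: π_1 · (1 − 4/13) + π_2 · 3/5 = π_1 ⇒ π_2 · 3/5 = π_1 · 4/13 ⇒ π_2/π_1 = (4/13)/(3/5) = 20/39. Together with π_1 + π_2 = 1:
  π_1 = (3/5)/(4/13 + 3/5) = (3/5)/(59/65) = 39/59,
  π_2 = (4/13)/(4/13 + 3/5) = (4/13)/(59/65) = 20/59.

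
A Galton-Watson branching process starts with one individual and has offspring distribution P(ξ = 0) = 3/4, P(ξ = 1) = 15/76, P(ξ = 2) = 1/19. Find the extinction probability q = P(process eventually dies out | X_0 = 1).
q = 1

Mean offspring μ = 0·3/4 + 1·15/76 + 2·1/19 = 23/76 ≤ 1. For μ ≤ 1 with offspring not concentrated at 1, the Galton-Watson process goes extinct almost surely, so q = 1.
(Algebraic check: The pgf is f(s) = 3/4 + 15/76·s + 1/19·s². The extinction probability q is the smallest fixed point of f in [0, 1]. Setting s = f(s):
  1/19·s² + (15/76 − 1)·s + 3/4 = 0
  1/19·s² − (3/4 + 1/19)·s + 3/4 = 0
which factors as (s − 1)·(1/19·s − 3/4) = 0, giving roots s = 1 and s = (3/4)/(1/19) = 57/4. Since 57/4 ≥ 1, the smallest root in [0, 1] is s = 1.)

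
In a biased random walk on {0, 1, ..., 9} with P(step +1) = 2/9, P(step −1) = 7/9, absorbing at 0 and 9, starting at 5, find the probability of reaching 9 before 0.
P(hit 9 before 0) = (1 − (7/2)^5) / (1 − (7/2)^9) = 53680/8070619

Let u_k denote P(reach 9 before 0 | start at k). Boundary: u_0 = 0, u_9 = 1. Recurrence: u_k = 2/9·u_{k+1} + 7/9·u_{k-1} for 1 ≤ k ≤ 8. Try u_k = A + B·r^k with r = q/p = (7/9)/(2/9) = 7/2. Substitution satisfies the recurrence; boundary conditions give:
  u_k = (1 − r^k) / (1 − r^N) = (1 − (7/2)^5) / (1 − (7/2)^9) = 53680/8070619.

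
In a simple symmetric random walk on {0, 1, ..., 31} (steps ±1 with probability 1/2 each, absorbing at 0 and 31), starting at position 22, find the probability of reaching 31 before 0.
P(hit 31 before 0) = 22/31

Let u_k = P(hit 31 before 0 | start at k). Then u_0 = 0, u_31 = 1, and u_k = u_{k-1}/2 + u_{k+1}/2 for 1 ≤ k ≤ 30. This harmonic recurrence is solved by u_k = k/31, giving u_22 = 22/31.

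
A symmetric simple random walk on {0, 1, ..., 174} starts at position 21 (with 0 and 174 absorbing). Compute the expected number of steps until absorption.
E[τ | X_0 = 21] = 3213

Let v_k = E[τ | X_0 = k]. Boundary: v_0 = v_174 = 0. Recurrence: v_k = 1 + (v_{k-1} + v_{k+1})/2 for 1 ≤ k ≤ 173. The particular solution to v_k − (v_{k-1} + v_{k+1})/2 = 1 is v_k = −k^2. Adding homogeneous solution A + B k and matching boundaries gives v_k = k (174 − k). Substituting k = 21: v_21 = 21 · 153 = 3213.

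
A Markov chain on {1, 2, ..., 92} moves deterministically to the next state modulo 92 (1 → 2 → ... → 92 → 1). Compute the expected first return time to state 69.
E[T_69 | X_0 = 69] = 92

The chain cycles deterministically, so starting at state 69 it returns in exactly 92 steps. Equivalently, the stationary distribution is uniform π_j = 1/92 for every state j, so by Kac's formula E[T_69] = 1/π_69 = 92.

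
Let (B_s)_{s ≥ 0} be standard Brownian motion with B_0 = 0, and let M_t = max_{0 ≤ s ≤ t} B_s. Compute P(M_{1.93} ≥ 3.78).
P(M_{1.93} ≥ 3.78) = 2·P(B_{1.93} ≥ 3.78) = 2(1 − Φ(3.78/√1.93)) ≈ 0.0065

By the reflection principle for Brownian motion, P(M_t ≥ a) = 2 · P(B_t ≥ a) for a ≥ 0. Since B_t ~ N(0, t), P(B_t ≥ 3.78) = 1 − Φ(3.78/√t) = 1 − Φ(3.78/√1.93) = 1 − Φ(2.7209). So
  P(M_{1.93} ≥ 3.78) = 2(1 − Φ(2.7209)) ≈ 0.0065.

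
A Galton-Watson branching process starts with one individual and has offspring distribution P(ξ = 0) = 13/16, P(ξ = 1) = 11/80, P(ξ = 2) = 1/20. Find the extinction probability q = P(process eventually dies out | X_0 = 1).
q = 1

Mean offspring μ = 0·13/16 + 1·11/80 + 2·1/20 = 19/80 ≤ 1. For μ ≤ 1 with offspring not concentrated at 1, the Galton-Watson process goes extinct almost surely, so q = 1.
(Algebraic check: The pgf is f(s) = 13/16 + 11/80·s + 1/20·s². The extinction probability q is the smallest fixed point of f in [0, 1]. Setting s = f(s):
  1/20·s² + (11/80 − 1)·s + 13/16 = 0
  1/20·s² − (13/16 + 1/20)·s + 13/16 = 0
which factors as (s − 1)·(1/20·s − 13/16) = 0, giving roots s = 1 and s = (13/16)/(1/20) = 65/4. Since 65/4 ≥ 1, the smallest root in [0, 1] is s = 1.)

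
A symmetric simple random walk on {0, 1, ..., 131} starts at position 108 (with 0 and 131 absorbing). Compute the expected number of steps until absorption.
E[τ | X_0 = 108] = 2484

Let v_k = E[τ | X_0 = k]. Boundary: v_0 = v_131 = 0. Recurrence: v_k = 1 + (v_{k-1} + v_{k+1})/2 for 1 ≤ k ≤ 130. The particular solution to v_k − (v_{k-1} + v_{k+1})/2 = 1 is v_k = −k^2. Adding homogeneous solution A + B k and matching boundaries gives v_k = k (131 − k). Substituting k = 108: v_108 = 108 · 23 = 2484.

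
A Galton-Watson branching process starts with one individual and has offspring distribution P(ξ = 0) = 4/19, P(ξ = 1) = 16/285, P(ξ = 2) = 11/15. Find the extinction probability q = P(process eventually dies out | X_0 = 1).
q = 60/209

The pgf is f(s) = 4/19 + 16/285·s + 11/15·s². The extinction probability q is the smallest fixed point of f in [0, 1]. Setting s = f(s):
  11/15·s² + (16/285 − 1)·s + 4/19 = 0
  11/15·s² − (4/19 + 11/15)·s + 4/19 = 0
which factors as (s − 1)·(11/15·s − 4/19) = 0, giving roots s = 1 and s = (4/19)/(11/15) = 60/209.
Mean offspring μ = 16/285 + 2·11/15 = 434/285 > 1 (supercritical), so q < 1. The extinction probability is the smaller root: q = (4/19)/(11/15) = 60/209.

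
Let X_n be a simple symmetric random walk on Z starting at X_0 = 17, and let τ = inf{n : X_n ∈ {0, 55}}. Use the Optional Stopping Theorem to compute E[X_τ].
E[X_τ] = 17

X_n is a martingale and τ is a bounded-mean stopping time (indeed τ is finite a.s. with bounded expectation since the walk is in a bounded region). By the OST, E[X_τ] = E[X_0] = 17. Equivalently: E[X_τ] = 55 · P(hit 55 first) + 0 · P(hit 0 first) = 55 · (17/55) = 17.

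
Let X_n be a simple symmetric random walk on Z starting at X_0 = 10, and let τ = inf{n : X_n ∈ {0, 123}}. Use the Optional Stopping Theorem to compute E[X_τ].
E[X_τ] = 10

X_n is a martingale and τ is a bounded-mean stopping time (indeed τ is finite a.s. with bounded expectation since the walk is in a bounded region). By the OST, E[X_τ] = E[X_0] = 10. Equivalently: E[X_τ] = 123 · P(hit 123 first) + 0 · P(hit 0 first) = 123 · (10/123) = 10.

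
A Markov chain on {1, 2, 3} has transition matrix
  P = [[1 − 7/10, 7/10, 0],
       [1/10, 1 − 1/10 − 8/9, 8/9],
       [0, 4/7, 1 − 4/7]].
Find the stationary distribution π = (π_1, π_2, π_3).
π = (9/170, 63/170, 49/85)

This is a birth-death chain on three states, which satisfies detailed balance: π_1 · P_{12} = π_2 · P_{21} and π_2 · P_{23} = π_3 · P_{32}.
From π_1 · 7/10 = π_2 · 1/10: π_2/π_1 = (7/10)/(1/10) = 7.
From π_2 · 8/9 = π_3 · 4/7: π_3/π_2 = (8/9)/(4/7) = 14/9.
Take π_1 proportional to 1; then unnormalized π = (1, 7, 98/9). Normalize by dividing by the sum 170/9:
  π = (9/170, 63/170, 49/85).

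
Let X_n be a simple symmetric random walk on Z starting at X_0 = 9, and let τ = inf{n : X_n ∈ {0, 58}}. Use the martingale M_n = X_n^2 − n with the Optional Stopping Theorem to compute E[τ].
E[τ] = 441

M_n = X_n^2 − n is a martingale (since E[X_{n+1}^2 | F_n] = X_n^2 + 1). By OST (τ has finite mean in a bounded region), E[M_τ] = E[M_0] = X_0^2 − 0 = 9^2 = 81. Also E[M_τ] = E[X_τ^2] − E[τ]. The walk exits at 0 or 58, with P(hit 58 first) = 9/58, so E[X_τ^2] = 58^2 · 9/58 + 0 = 522. Thus E[τ] = E[X_τ^2] − E[M_τ] = 522 − 81 = 441 = 9(58 − 9) = 441.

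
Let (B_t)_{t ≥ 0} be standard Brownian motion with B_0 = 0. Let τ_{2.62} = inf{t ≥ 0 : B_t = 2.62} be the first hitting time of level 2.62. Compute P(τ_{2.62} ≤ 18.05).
P(τ_{2.62} ≤ 18.05) = 2(1 − Φ(2.62/√18.05)) = 2(1 − Φ(0.6167)) ≈ 0.5374

By the reflection principle for standard BM, P(τ_b ≤ t) = 2 · P(B_t ≥ b). Since B_t ~ N(0, t), P(B_t ≥ 2.62) = 1 − Φ(2.62/√t) = 1 − Φ(2.62/√18.05) = 1 − Φ(0.6167) ≈ 0.26872. Doubling: P(τ_{2.62} ≤ 18.05) ≈ 2 · 0.26872 = 0.53744 ≈ 0.5374.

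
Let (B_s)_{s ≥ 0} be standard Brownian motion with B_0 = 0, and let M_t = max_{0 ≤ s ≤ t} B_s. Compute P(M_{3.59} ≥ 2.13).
P(M_{3.59} ≥ 2.13) = 2·P(B_{3.59} ≥ 2.13) = 2(1 − Φ(2.13/√3.59)) ≈ 0.2609

By the reflection principle for Brownian motion, P(M_t ≥ a) = 2 · P(B_t ≥ a) for a ≥ 0. Since B_t ~ N(0, t), P(B_t ≥ 2.13) = 1 − Φ(2.13/√t) = 1 − Φ(2.13/√3.59) = 1 − Φ(1.1242). So
  P(M_{3.59} ≥ 2.13) = 2(1 − Φ(1.1242)) ≈ 0.2609.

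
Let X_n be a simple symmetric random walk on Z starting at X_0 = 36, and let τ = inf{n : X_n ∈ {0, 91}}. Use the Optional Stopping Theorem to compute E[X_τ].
E[X_τ] = 36

X_n is a martingale and τ is a bounded-mean stopping time (indeed τ is finite a.s. with bounded expectation since the walk is in a bounded region). By the OST, E[X_τ] = E[X_0] = 36. Equivalently: E[X_τ] = 91 · P(hit 91 first) + 0 · P(hit 0 first) = 91 · (36/91) = 36.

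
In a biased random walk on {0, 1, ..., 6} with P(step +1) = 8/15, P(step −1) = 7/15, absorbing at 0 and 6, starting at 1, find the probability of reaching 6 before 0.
P(hit 6 before 0) = (1 − (7/8)^1) / (1 − (7/8)^6) = 32768/144495

Let u_k denote P(reach 6 before 0 | start at k). Boundary: u_0 = 0, u_6 = 1. Recurrence: u_k = 8/15·u_{k+1} + 7/15·u_{k-1} for 1 ≤ k ≤ 5. Try u_k = A + B·r^k with r = q/p = (7/15)/(8/15) = 7/8. Substitution satisfies the recurrence; boundary conditions give:
  u_k = (1 − r^k) / (1 − r^N) = (1 − (7/8)^1) / (1 − (7/8)^6) = 32768/144495.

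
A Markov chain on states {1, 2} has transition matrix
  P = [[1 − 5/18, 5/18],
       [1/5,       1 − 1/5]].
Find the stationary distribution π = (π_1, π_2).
π_1 = 18/43, π_2 = 25/43

Solve πP = π with π_1 + π_2 = 1. From πP = π: π_1 · (1 − 5/18) + π_2 · 1/5 = π_1 ⇒ π_2 · 1/5 = π_1 · 5/18 ⇒ π_2/π_1 = (5/18)/(1/5) = 25/18. Together with π_1 + π_2 = 1:
  π_1 = (1/5)/(5/18 + 1/5) = (1/5)/(43/90) = 18/43,
  π_2 = (5/18)/(5/18 + 1/5) = (5/18)/(43/90) = 25/43.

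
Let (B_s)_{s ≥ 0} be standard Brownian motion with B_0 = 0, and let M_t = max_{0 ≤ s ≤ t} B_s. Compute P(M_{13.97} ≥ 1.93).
P(M_{13.97} ≥ 1.93) = 2·P(B_{13.97} ≥ 1.93) = 2(1 − Φ(1.93/√13.97)) ≈ 0.6056

By the reflection principle for Brownian motion, P(M_t ≥ a) = 2 · P(B_t ≥ a) for a ≥ 0. Since B_t ~ N(0, t), P(B_t ≥ 1.93) = 1 − Φ(1.93/√t) = 1 − Φ(1.93/√13.97) = 1 − Φ(0.5164). So
  P(M_{13.97} ≥ 1.93) = 2(1 − Φ(0.5164)) ≈ 0.6056.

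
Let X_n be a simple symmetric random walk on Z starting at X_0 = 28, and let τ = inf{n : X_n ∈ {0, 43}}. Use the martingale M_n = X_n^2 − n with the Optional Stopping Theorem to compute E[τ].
E[τ] = 420

M_n = X_n^2 − n is a martingale (since E[X_{n+1}^2 | F_n] = X_n^2 + 1). By OST (τ has finite mean in a bounded region), E[M_τ] = E[M_0] = X_0^2 − 0 = 28^2 = 784. Also E[M_τ] = E[X_τ^2] − E[τ]. The walk exits at 0 or 43, with P(hit 43 first) = 28/43, so E[X_τ^2] = 43^2 · 28/43 + 0 = 1204. Thus E[τ] = E[X_τ^2] − E[M_τ] = 1204 − 784 = 420 = 28(43 − 28) = 420.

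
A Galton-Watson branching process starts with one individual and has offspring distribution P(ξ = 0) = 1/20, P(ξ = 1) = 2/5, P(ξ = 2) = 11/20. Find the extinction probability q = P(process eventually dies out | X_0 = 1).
q = 1/11

The pgf is f(s) = 1/20 + 2/5·s + 11/20·s². The extinction probability q is the smallest fixed point of f in [0, 1]. Setting s = f(s):
  11/20·s² + (2/5 − 1)·s + 1/20 = 0
  11/20·s² − (1/20 + 11/20)·s + 1/20 = 0
which factors as (s − 1)·(11/20·s − 1/20) = 0, giving roots s = 1 and s = (1/20)/(11/20) = 1/11.
Mean offspring μ = 2/5 + 2·11/20 = 3/2 > 1 (supercritical), so q < 1. The extinction probability is the smaller root: q = (1/20)/(11/20) = 1/11.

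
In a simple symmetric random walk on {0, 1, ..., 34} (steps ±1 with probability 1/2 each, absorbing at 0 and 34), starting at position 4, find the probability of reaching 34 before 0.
P(hit 34 before 0) = 4/34 = 2/17

Let u_k = P(hit 34 before 0 | start at k). Then u_0 = 0, u_34 = 1, and u_k = u_{k-1}/2 + u_{k+1}/2 for 1 ≤ k ≤ 33. This harmonic recurrence is solved by u_k = k/34, giving u_4 = 4/34 = 2/17.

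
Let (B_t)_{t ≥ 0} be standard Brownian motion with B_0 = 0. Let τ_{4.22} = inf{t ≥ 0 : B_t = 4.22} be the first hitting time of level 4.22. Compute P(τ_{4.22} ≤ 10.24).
P(τ_{4.22} ≤ 10.24) = 2(1 − Φ(4.22/√10.24)) = 2(1 − Φ(1.3187)) ≈ 0.1873

By the reflection principle for standard BM, P(τ_b ≤ t) = 2 · P(B_t ≥ b). Since B_t ~ N(0, t), P(B_t ≥ 4.22) = 1 − Φ(4.22/√t) = 1 − Φ(4.22/√10.24) = 1 − Φ(1.3187) ≈ 0.09363. Doubling: P(τ_{4.22} ≤ 10.24) ≈ 2 · 0.09363 = 0.18726 ≈ 0.1873.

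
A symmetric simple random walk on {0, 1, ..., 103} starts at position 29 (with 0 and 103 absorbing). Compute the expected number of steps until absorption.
E[τ | X_0 = 29] = 2146

Let v_k = E[τ | X_0 = k]. Boundary: v_0 = v_103 = 0. Recurrence: v_k = 1 + (v_{k-1} + v_{k+1})/2 for 1 ≤ k ≤ 102. The particular solution to v_k − (v_{k-1} + v_{k+1})/2 = 1 is v_k = −k^2. Adding homogeneous solution A + B k and matching boundaries gives v_k = k (103 − k). Substituting k = 29: v_29 = 29 · 74 = 2146.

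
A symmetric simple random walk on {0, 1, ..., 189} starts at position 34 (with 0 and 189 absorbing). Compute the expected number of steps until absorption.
E[τ | X_0 = 34] = 5270

Let v_k = E[τ | X_0 = k]. Boundary: v_0 = v_189 = 0. Recurrence: v_k = 1 + (v_{k-1} + v_{k+1})/2 for 1 ≤ k ≤ 188. The particular solution to v_k − (v_{k-1} + v_{k+1})/2 = 1 is v_k = −k^2. Adding homogeneous solution A + B k and matching boundaries gives v_k = k (189 − k). Substituting k = 34: v_34 = 34 · 155 = 5270.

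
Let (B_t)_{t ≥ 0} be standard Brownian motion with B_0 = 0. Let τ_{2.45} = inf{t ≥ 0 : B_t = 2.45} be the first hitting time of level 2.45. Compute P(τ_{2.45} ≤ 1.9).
P(τ_{2.45} ≤ 1.9) = 2(1 − Φ(2.45/√1.9)) = 2(1 − Φ(1.7774)) ≈ 0.0755

By the reflection principle for standard BM, P(τ_b ≤ t) = 2 · P(B_t ≥ b). Since B_t ~ N(0, t), P(B_t ≥ 2.45) = 1 − Φ(2.45/√t) = 1 − Φ(2.45/√1.9) = 1 − Φ(1.7774) ≈ 0.03775. Doubling: P(τ_{2.45} ≤ 1.9) ≈ 2 · 0.03775 = 0.07550 ≈ 0.0755.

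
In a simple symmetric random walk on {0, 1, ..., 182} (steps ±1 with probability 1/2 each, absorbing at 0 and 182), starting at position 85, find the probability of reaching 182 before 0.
P(hit 182 before 0) = 85/182

Let u_k = P(hit 182 before 0 | start at k). Then u_0 = 0, u_182 = 1, and u_k = u_{k-1}/2 + u_{k+1}/2 for 1 ≤ k ≤ 181. This harmonic recurrence is solved by u_k = k/182, giving u_85 = 85/182.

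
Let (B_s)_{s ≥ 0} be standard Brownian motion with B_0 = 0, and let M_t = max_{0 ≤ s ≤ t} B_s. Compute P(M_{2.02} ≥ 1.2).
P(M_{2.02} ≥ 1.2) = 2·P(B_{2.02} ≥ 1.2) = 2(1 − Φ(1.2/√2.02)) ≈ 0.3985

By the reflection principle for Brownian motion, P(M_t ≥ a) = 2 · P(B_t ≥ a) for a ≥ 0. Since B_t ~ N(0, t), P(B_t ≥ 1.2) = 1 − Φ(1.2/√t) = 1 − Φ(1.2/√2.02) = 1 − Φ(0.8443). So
  P(M_{2.02} ≥ 1.2) = 2(1 − Φ(0.8443)) ≈ 0.3985.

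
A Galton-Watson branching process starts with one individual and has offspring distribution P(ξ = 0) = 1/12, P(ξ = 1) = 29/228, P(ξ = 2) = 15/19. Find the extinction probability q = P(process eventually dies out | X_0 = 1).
q = 19/180

The pgf is f(s) = 1/12 + 29/228·s + 15/19·s². The extinction probability q is the smallest fixed point of f in [0, 1]. Setting s = f(s):
  15/19·s² + (29/228 − 1)·s + 1/12 = 0
  15/19·s² − (1/12 + 15/19)·s + 1/12 = 0
which factors as (s − 1)·(15/19·s − 1/12) = 0, giving roots s = 1 and s = (1/12)/(15/19) = 19/180.
Mean offspring μ = 29/228 + 2·15/19 = 389/228 > 1 (supercritical), so q < 1. The extinction probability is the smaller root: q = (1/12)/(15/19) = 19/180.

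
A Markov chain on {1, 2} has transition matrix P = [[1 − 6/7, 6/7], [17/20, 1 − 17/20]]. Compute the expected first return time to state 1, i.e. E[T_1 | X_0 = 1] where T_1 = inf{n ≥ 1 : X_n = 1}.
E[T_1 | X_0 = 1] = 1/π_1 = 239/119

For an irreducible recurrent Markov chain with stationary distribution π, E[T_i | X_0 = i] = 1/π_i (Kac's formula). Here π_1 = (17/20)/(6/7 + 17/20) = (17/20)/(239/140) = 119/239, so E[T_1 | X_0 = 1] = 1/π_1 = (6/7 + 17/20)/(17/20) = (239/140)/(17/20) = 239/119.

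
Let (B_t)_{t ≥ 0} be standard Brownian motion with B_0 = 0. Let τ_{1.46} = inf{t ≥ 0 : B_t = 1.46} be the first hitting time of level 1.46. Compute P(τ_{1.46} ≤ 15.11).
P(τ_{1.46} ≤ 15.11) = 2(1 − Φ(1.46/√15.11)) = 2(1 − Φ(0.3756)) ≈ 0.7072

By the reflection principle for standard BM, P(τ_b ≤ t) = 2 · P(B_t ≥ b). Since B_t ~ N(0, t), P(B_t ≥ 1.46) = 1 − Φ(1.46/√t) = 1 − Φ(1.46/√15.11) = 1 − Φ(0.3756) ≈ 0.35361. Doubling: P(τ_{1.46} ≤ 15.11) ≈ 2 · 0.35361 = 0.70722 ≈ 0.7072.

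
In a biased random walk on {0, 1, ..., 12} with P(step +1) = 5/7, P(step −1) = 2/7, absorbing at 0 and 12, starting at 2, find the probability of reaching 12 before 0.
P(hit 12 before 0) = (1 − (2/5)^2) / (1 − (2/5)^12) = 9765625/11625549

Let u_k denote P(reach 12 before 0 | start at k). Boundary: u_0 = 0, u_12 = 1. Recurrence: u_k = 5/7·u_{k+1} + 2/7·u_{k-1} for 1 ≤ k ≤ 11. Try u_k = A + B·r^k with r = q/p = (2/7)/(5/7) = 2/5. Substitution satisfies the recurrence; boundary conditions give:
  u_k = (1 − r^k) / (1 − r^N) = (1 − (2/5)^2) / (1 − (2/5)^12) = 9765625/11625549.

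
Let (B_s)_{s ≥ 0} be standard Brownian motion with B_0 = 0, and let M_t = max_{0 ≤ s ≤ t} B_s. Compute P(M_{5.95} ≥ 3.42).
P(M_{5.95} ≥ 3.42) = 2·P(B_{5.95} ≥ 3.42) = 2(1 − Φ(3.42/√5.95)) ≈ 0.1609

By the reflection principle for Brownian motion, P(M_t ≥ a) = 2 · P(B_t ≥ a) for a ≥ 0. Since B_t ~ N(0, t), P(B_t ≥ 3.42) = 1 − Φ(3.42/√t) = 1 − Φ(3.42/√5.95) = 1 − Φ(1.4021). So
  P(M_{5.95} ≥ 3.42) = 2(1 − Φ(1.4021)) ≈ 0.1609.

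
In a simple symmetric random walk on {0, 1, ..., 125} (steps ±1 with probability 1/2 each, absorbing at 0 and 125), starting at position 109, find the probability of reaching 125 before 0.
P(hit 125 before 0) = 109/125

Let u_k = P(hit 125 before 0 | start at k). Then u_0 = 0, u_125 = 1, and u_k = u_{k-1}/2 + u_{k+1}/2 for 1 ≤ k ≤ 124. This harmonic recurrence is solved by u_k = k/125, giving u_109 = 109/125.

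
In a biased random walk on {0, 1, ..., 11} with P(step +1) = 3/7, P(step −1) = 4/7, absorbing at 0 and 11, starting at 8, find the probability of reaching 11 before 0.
P(hit 11 before 0) = (1 − (4/3)^8) / (1 − (4/3)^11) = 1592325/4017157

Let u_k denote P(reach 11 before 0 | start at k). Boundary: u_0 = 0, u_11 = 1. Recurrence: u_k = 3/7·u_{k+1} + 4/7·u_{k-1} for 1 ≤ k ≤ 10. Try u_k = A + B·r^k with r = q/p = (4/7)/(3/7) = 4/3. Substitution satisfies the recurrence; boundary conditions give:
  u_k = (1 − r^k) / (1 − r^N) = (1 − (4/3)^8) / (1 − (4/3)^11) = 1592325/4017157.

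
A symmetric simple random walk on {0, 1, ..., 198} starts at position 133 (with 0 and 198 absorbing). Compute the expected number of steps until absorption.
E[τ | X_0 = 133] = 8645

Let v_k = E[τ | X_0 = k]. Boundary: v_0 = v_198 = 0. Recurrence: v_k = 1 + (v_{k-1} + v_{k+1})/2 for 1 ≤ k ≤ 197. The particular solution to v_k − (v_{k-1} + v_{k+1})/2 = 1 is v_k = −k^2. Adding homogeneous solution A + B k and matching boundaries gives v_k = k (198 − k). Substituting k = 133: v_133 = 133 · 65 = 8645.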